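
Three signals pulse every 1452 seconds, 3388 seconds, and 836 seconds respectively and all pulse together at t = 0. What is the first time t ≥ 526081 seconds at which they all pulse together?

579348 seconds

Joint pulses occur at multiples of LCM(1452, 3388, 836).
1452 = 2^2 × 3 × 11^2
3388 = 2^2 × 7 × 11^2
836 = 2^2 × 11 × 19
LCM(1452, 3388, 836) = 2^2 × 3 × 7 × 11^2 × 19 = 193116.
Smallest multiple of 193116 that is ≥ 526081: ⌈526081/193116⌉ × 193116 = 3 × 193116 = 579348.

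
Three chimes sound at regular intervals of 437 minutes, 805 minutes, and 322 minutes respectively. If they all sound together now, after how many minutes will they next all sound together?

30590 minutes

We need the least common multiple of the intervals.
437 = 19 × 23
805 = 5 × 7 × 23
322 = 2 × 7 × 23
LCM(437, 805, 322) = 2 × 5 × 7 × 19 × 23 = 30590.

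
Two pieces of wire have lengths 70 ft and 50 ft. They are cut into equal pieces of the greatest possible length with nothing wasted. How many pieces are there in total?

12

Piece length = gcd(70, 50).
70 = 2 × 5 × 7
50 = 2 × 5^2
gcd(70, 50) = 2 × 5 = 10.
Total pieces = 70/10 + 50/10 = 7 + 5 = 12.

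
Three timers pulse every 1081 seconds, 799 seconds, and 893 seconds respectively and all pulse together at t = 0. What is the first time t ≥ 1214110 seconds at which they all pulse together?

Joint pulses occur at multiples of LCM(1081, 799, 893).
1081 = 23 × 47
799 = 17 × 47
893 = 19 × 47
LCM(1081, 799, 893) = 17 × 19 × 23 × 47 = 349163.
Smallest multiple of 349163 that is ≥ 1214110: ⌈1214110/349163⌉ × 349163 = 4 × 349163 = 1396652.

1396652 seconds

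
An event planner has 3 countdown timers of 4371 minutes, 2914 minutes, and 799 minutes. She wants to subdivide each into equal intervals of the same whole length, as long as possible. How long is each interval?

The interval must divide each timer length; the longest such is the gcd.
4371 = 3 × 31 × 47
2914 = 2 × 31 × 47
799 = 17 × 47
gcd(4371, 2914, 799) = 47.

47 minutes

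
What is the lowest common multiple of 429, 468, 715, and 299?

592020

429 = 3 × 11 × 13
468 = 2^2 × 3^2 × 13
715 = 5 × 11 × 13
299 = 13 × 23
LCM(429, 468, 715, 299) = 2^2 × 3^2 × 5 × 11 × 13 × 23 = 592020.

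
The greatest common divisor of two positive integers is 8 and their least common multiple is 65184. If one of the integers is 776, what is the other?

For two integers, gcd × lcm = product, so the other is (8 × 65184) / 776 = 521472 / 776 = 672.

672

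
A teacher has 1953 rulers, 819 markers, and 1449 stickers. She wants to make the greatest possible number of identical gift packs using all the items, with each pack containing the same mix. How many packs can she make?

The pack count must divide each quantity, so the greatest is gcd(1953, 819, 1449).
1953 = 3^2 × 7 × 31
819 = 3^2 × 7 × 13
1449 = 3^2 × 7 × 23
gcd(1953, 819, 1449) = 3^2 × 7 = 63.

63 packs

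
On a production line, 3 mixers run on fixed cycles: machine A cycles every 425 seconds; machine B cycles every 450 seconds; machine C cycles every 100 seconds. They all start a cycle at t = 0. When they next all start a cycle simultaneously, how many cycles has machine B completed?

They are all back at their starting positions together after one LCM of the periods.
425 = 5^2 × 17
450 = 2 × 3^2 × 5^2
100 = 2^2 × 5^2
LCM(425, 450, 100) = 2^2 × 3^2 × 5^2 × 17 = 15300.
Cycles for period 450: 15300 / 450 = 34.

34 cycles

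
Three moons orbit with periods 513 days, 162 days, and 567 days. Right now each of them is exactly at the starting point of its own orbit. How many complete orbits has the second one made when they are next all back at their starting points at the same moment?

They are all back at their starting positions together after one LCM of the periods.
513 = 3^3 × 19
162 = 2 × 3^4
567 = 3^4 × 7
LCM(513, 162, 567) = 2 × 3^4 × 7 × 19 = 21546.
Orbits for period 162: 21546 / 162 = 133.

133 orbits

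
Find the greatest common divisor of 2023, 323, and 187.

17

2023 = 7 × 17^2
323 = 17 × 19
187 = 11 × 17
gcd(2023, 323, 187) = 17.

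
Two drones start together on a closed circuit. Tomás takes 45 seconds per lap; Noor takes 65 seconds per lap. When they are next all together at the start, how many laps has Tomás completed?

All finish a whole number of cycles simultaneously at t = LCM of the periods.
45 = 3^2 × 5
65 = 5 × 13
LCM(45, 65) = 3^2 × 5 × 13 = 585.
Laps for period 45: 585 / 45 = 13.

13 laps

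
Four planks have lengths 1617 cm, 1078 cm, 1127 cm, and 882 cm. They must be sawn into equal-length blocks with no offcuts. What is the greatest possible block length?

This is the greatest common divisor of 1617, 1078, 1127, and 882.
1617 = 3 × 7^2 × 11
1078 = 2 × 7^2 × 11
1127 = 7^2 × 23
882 = 2 × 3^2 × 7^2
gcd(1617, 1078, 1127, 882) = 7^2 = 49.

49 cm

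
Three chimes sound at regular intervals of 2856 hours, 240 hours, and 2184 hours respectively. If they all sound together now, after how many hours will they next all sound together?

The first simultaneous occurrence is after LCM of the individual periods.
2856 = 2^3 × 3 × 7 × 17
240 = 2^4 × 3 × 5
2184 = 2^3 × 3 × 7 × 13
LCM(2856, 240, 2184) = 2^4 × 3 × 5 × 7 × 13 × 17 = 371280.

371280 hours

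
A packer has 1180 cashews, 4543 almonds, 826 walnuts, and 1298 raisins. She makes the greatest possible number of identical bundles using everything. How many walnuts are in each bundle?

Number of bundles = gcd(1180, 4543, 826, 1298).
1180 = 2^2 × 5 × 59
4543 = 7 × 11 × 59
826 = 2 × 7 × 59
1298 = 2 × 11 × 59
gcd(1180, 4543, 826, 1298) = 59.
walnuts per bundle = 826 / 59 = 14.

14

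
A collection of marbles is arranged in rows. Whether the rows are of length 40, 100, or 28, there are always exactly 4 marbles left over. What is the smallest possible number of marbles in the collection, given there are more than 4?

1404

N − 4 must be a common multiple of 40, 100, and 28.
40 = 2^3 × 5
100 = 2^2 × 5^2
28 = 2^2 × 7
LCM(40, 100, 28) = 2^3 × 5^2 × 7 = 1400.
Smallest N > 4 is LCM + 4 = 1400 + 4 = 1404.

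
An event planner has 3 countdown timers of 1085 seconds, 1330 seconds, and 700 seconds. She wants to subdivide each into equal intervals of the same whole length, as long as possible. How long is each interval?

35 seconds

The interval must divide each timer length; the longest such is the gcd.
1085 = 5 × 7 × 31
1330 = 2 × 5 × 7 × 19
700 = 2^2 × 5^2 × 7
gcd(1085, 1330, 700) = 5 × 7 = 35.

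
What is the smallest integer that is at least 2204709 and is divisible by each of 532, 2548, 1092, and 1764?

The integer must be a common multiple of 532, 2548, 1092, and 1764, so a multiple of their LCM.
532 = 2^2 × 7 × 19
2548 = 2^2 × 7^2 × 13
1092 = 2^2 × 3 × 7 × 13
1764 = 2^2 × 3^2 × 7^2
LCM(532, 2548, 1092, 1764) = 2^2 × 3^2 × 7^2 × 13 × 19 = 435708.
Smallest multiple of 435708 that is ≥ 2204709: ⌈2204709/435708⌉ × 435708 = 6 × 435708 = 2614248.

2614248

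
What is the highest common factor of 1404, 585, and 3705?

1404 = 2^2 × 3^3 × 13
585 = 3^2 × 5 × 13
3705 = 3 × 5 × 13 × 19
gcd(1404, 585, 3705) = 3 × 13 = 39.

39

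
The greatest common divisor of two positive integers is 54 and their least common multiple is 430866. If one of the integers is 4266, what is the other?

5454

For two integers, gcd × lcm = product, so the other is (54 × 430866) / 4266 = 23266764 / 4266 = 5454.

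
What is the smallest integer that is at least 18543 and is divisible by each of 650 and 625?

32500

The integer must be a common multiple of 650 and 625, so a multiple of their LCM.
650 = 2 × 5^2 × 13
625 = 5^4
LCM(650, 625) = 2 × 5^4 × 13 = 16250.
Smallest multiple of 16250 that is ≥ 18543: ⌈18543/16250⌉ × 16250 = 2 × 16250 = 32500.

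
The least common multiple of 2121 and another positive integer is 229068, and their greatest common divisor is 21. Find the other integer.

gcd × lcm = product of the two integers, so the other integer is (21 × 229068) / 2121 = 2268.

2268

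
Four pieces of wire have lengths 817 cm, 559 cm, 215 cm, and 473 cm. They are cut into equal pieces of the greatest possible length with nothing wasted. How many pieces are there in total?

Piece length = gcd(817, 559, 215, 473).
817 = 19 × 43
559 = 13 × 43
215 = 5 × 43
473 = 11 × 43
gcd(817, 559, 215, 473) = 43.
Total pieces = 817/43 + 559/43 + 215/43 + 473/43 = 19 + 13 + 5 + 11 = 48.

48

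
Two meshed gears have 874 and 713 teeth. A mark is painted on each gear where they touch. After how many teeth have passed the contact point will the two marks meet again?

They coincide at every common multiple of the periods; the first is the LCM.
874 = 2 × 19 × 23
713 = 23 × 31
LCM(874, 713) = 2 × 19 × 23 × 31 = 27094.

27094 teeth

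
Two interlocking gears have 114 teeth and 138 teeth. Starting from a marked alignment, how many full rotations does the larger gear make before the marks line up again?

They are all back at their starting positions together after one LCM of the periods.
114 = 2 × 3 × 19
138 = 2 × 3 × 23
LCM(114, 138) = 2 × 3 × 19 × 23 = 2622.
Rotations for period 138: 2622 / 138 = 19.

19 rotations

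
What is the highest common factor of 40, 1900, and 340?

20

40 = 2^3 × 5
1900 = 2^2 × 5^2 × 19
340 = 2^2 × 5 × 17
gcd(40, 1900, 340) = 2^2 × 5 = 20.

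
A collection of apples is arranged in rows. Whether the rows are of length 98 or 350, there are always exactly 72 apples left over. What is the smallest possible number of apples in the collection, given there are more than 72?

2522

N − 72 must be a common multiple of 98 and 350.
98 = 2 × 7^2
350 = 2 × 5^2 × 7
LCM(98, 350) = 2 × 5^2 × 7^2 = 2450.
Smallest N > 72 is LCM + 72 = 2450 + 72 = 2522.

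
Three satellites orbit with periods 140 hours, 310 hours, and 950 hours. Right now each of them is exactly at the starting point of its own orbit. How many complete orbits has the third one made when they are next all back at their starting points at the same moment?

They are all back at their starting positions together after one LCM of the periods.
140 = 2^2 × 5 × 7
310 = 2 × 5 × 31
950 = 2 × 5^2 × 19
LCM(140, 310, 950) = 2^2 × 5^2 × 7 × 19 × 31 = 412300.
Orbits for period 950: 412300 / 950 = 434.

434 orbits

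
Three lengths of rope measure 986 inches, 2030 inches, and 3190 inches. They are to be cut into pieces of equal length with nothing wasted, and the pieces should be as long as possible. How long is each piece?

The greatest length dividing all of 986, 2030, and 3190 is their gcd.
986 = 2 × 17 × 29
2030 = 2 × 5 × 7 × 29
3190 = 2 × 5 × 11 × 29
gcd(986, 2030, 3190) = 2 × 29 = 58.

58 inches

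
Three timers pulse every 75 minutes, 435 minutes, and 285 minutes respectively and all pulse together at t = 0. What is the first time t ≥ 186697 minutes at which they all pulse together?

Joint pulses occur at multiples of LCM(75, 435, 285).
75 = 3 × 5^2
435 = 3 × 5 × 29
285 = 3 × 5 × 19
LCM(75, 435, 285) = 3 × 5^2 × 19 × 29 = 41325.
Smallest multiple of 41325 that is ≥ 186697: ⌈186697/41325⌉ × 41325 = 5 × 41325 = 206625.

206625 minutes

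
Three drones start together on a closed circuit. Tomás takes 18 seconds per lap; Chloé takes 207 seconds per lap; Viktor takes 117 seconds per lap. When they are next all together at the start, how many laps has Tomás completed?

They are all back at their starting positions together after one LCM of the periods.
18 = 2 × 3^2
207 = 3^2 × 23
117 = 3^2 × 13
LCM(18, 207, 117) = 2 × 3^2 × 13 × 23 = 5382.
Laps for period 18: 5382 / 18 = 299.

299 laps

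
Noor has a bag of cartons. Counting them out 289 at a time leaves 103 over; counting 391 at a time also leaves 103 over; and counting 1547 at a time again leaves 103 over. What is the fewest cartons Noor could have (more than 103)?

N − 103 must be a common multiple of 289, 391, and 1547.
289 = 17^2
391 = 17 × 23
1547 = 7 × 13 × 17
LCM(289, 391, 1547) = 7 × 13 × 17^2 × 23 = 604877.
Smallest N > 103 is LCM + 103 = 604877 + 103 = 604980.

604980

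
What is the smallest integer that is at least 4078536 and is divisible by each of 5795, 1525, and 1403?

The integer must be a common multiple of 5795, 1525, and 1403, so a multiple of their LCM.
5795 = 5 × 19 × 61
1525 = 5^2 × 61
1403 = 23 × 61
LCM(5795, 1525, 1403) = 5^2 × 19 × 23 × 61 = 666425.
Smallest multiple of 666425 that is ≥ 4078536: ⌈4078536/666425⌉ × 666425 = 7 × 666425 = 4664975.

4664975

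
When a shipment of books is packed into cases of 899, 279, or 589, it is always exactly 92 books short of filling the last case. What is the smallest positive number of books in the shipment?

153637

Being 92 short of a full case of size k means N ≡ −92 (mod k), i.e. N + 92 is a multiple of each size.
899 = 29 × 31
279 = 3^2 × 31
589 = 19 × 31
LCM(899, 279, 589) = 3^2 × 19 × 29 × 31 = 153729.
Smallest positive N is 153729 − 92 = 153637.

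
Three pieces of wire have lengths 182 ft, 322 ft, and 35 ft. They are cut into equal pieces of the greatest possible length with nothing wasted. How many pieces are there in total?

Piece length = gcd(182, 322, 35).
182 = 2 × 7 × 13
322 = 2 × 7 × 23
35 = 5 × 7
gcd(182, 322, 35) = 7.
Total pieces = 182/7 + 322/7 + 35/7 = 26 + 46 + 5 = 77.

77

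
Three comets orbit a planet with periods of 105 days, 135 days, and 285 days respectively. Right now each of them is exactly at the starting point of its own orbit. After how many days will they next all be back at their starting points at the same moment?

17955 days

We need the least common multiple of the intervals.
105 = 3 × 5 × 7
135 = 3^3 × 5
285 = 3 × 5 × 19
LCM(105, 135, 285) = 3^3 × 5 × 7 × 19 = 17955.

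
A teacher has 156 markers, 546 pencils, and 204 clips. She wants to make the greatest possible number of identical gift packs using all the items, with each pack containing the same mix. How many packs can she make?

The pack count must divide each quantity, so the greatest is gcd(156, 546, 204).
156 = 2^2 × 3 × 13
546 = 2 × 3 × 7 × 13
204 = 2^2 × 3 × 17
gcd(156, 546, 204) = 2 × 3 = 6.

6 packs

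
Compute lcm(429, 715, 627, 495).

429 = 3 × 11 × 13
715 = 5 × 11 × 13
627 = 3 × 11 × 19
495 = 3^2 × 5 × 11
LCM(429, 715, 627, 495) = 3^2 × 5 × 11 × 13 × 19 = 122265.

122265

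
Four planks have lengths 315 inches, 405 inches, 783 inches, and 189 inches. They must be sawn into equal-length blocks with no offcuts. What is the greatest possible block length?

The block length must divide every plank, so the greatest is gcd(315, 405, 783, 189).
315 = 3^2 × 5 × 7
405 = 3^4 × 5
783 = 3^3 × 29
189 = 3^3 × 7
gcd(315, 405, 783, 189) = 3^2 = 9.

9 inches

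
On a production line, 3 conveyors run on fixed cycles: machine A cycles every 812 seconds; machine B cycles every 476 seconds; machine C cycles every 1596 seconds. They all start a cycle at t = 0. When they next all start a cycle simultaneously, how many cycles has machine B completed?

All finish a whole number of cycles simultaneously at t = LCM of the periods.
812 = 2^2 × 7 × 29
476 = 2^2 × 7 × 17
1596 = 2^2 × 3 × 7 × 19
LCM(812, 476, 1596) = 2^2 × 3 × 7 × 17 × 19 × 29 = 786828.
Cycles for period 476: 786828 / 476 = 1653.

1653 cycles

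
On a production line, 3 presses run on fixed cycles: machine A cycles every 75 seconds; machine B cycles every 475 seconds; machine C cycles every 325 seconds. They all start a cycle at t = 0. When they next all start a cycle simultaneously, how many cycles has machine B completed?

39 cycles

The first common completion time is the LCM of the periods.
75 = 3 × 5^2
475 = 5^2 × 19
325 = 5^2 × 13
LCM(75, 475, 325) = 3 × 5^2 × 13 × 19 = 18525.
Cycles for period 475: 18525 / 475 = 39.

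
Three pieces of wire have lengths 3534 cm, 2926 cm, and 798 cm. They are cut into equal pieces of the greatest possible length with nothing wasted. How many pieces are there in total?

Piece length = gcd(3534, 2926, 798).
3534 = 2 × 3 × 19 × 31
2926 = 2 × 7 × 11 × 19
798 = 2 × 3 × 7 × 19
gcd(3534, 2926, 798) = 2 × 19 = 38.
Total pieces = 3534/38 + 2926/38 + 798/38 = 93 + 77 + 21 = 191.

191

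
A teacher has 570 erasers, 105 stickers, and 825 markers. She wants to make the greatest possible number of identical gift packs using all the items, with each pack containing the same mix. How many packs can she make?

The pack count must divide each quantity, so the greatest is gcd(570, 105, 825).
570 = 2 × 3 × 5 × 19
105 = 3 × 5 × 7
825 = 3 × 5^2 × 11
gcd(570, 105, 825) = 3 × 5 = 15.

15 packs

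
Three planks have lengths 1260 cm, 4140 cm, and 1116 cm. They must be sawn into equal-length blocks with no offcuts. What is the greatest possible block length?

The block length must divide every plank, so the greatest is gcd(1260, 4140, 1116).
1260 = 2^2 × 3^2 × 5 × 7
4140 = 2^2 × 3^2 × 5 × 23
1116 = 2^2 × 3^2 × 31
gcd(1260, 4140, 1116) = 2^2 × 3^2 = 36.

36 cm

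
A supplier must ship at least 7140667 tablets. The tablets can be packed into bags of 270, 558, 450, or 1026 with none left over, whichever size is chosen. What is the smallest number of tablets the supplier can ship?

The number of tablets must be a common multiple of 270, 558, 450, and 1026, so a multiple of their LCM.
270 = 2 × 3^3 × 5
558 = 2 × 3^2 × 31
450 = 2 × 3^2 × 5^2
1026 = 2 × 3^3 × 19
LCM(270, 558, 450, 1026) = 2 × 3^3 × 5^2 × 19 × 31 = 795150.
Smallest multiple of 795150 that is ≥ 7140667: ⌈7140667/795150⌉ × 795150 = 9 × 795150 = 7156350.

7156350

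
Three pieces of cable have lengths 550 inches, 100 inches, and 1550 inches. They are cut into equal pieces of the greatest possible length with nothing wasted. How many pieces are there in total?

44

Piece length = gcd(550, 100, 1550).
550 = 2 × 5^2 × 11
100 = 2^2 × 5^2
1550 = 2 × 5^2 × 31
gcd(550, 100, 1550) = 2 × 5^2 = 50.
Total pieces = 550/50 + 100/50 + 1550/50 = 11 + 2 + 31 = 44.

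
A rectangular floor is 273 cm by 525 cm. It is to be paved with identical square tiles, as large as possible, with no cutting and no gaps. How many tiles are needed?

Tile side = gcd(273, 525).
273 = 3 × 7 × 13
525 = 3 × 5^2 × 7
gcd(273, 525) = 3 × 7 = 21.
Tiles: (273/21) × (525/21) = 13 × 25 = 325.

325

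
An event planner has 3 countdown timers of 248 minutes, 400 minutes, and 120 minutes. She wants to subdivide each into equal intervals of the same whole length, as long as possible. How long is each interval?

8 minutes

The interval must divide each timer length; the longest such is the gcd.
248 = 2^3 × 31
400 = 2^4 × 5^2
120 = 2^3 × 3 × 5
gcd(248, 400, 120) = 2^3 = 8.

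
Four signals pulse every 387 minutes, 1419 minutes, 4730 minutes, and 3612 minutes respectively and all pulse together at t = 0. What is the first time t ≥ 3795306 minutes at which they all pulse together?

Joint pulses occur at multiples of LCM(387, 1419, 4730, 3612).
387 = 3^2 × 43
1419 = 3 × 11 × 43
4730 = 2 × 5 × 11 × 43
3612 = 2^2 × 3 × 7 × 43
LCM(387, 1419, 4730, 3612) = 2^2 × 3^2 × 5 × 7 × 11 × 43 = 595980.
Smallest multiple of 595980 that is ≥ 3795306: ⌈3795306/595980⌉ × 595980 = 7 × 595980 = 4171860.

4171860 minutes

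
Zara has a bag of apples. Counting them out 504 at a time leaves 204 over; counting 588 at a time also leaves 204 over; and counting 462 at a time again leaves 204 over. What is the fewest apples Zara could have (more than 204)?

39012

N − 204 must be a common multiple of 504, 588, and 462.
504 = 2^3 × 3^2 × 7
588 = 2^2 × 3 × 7^2
462 = 2 × 3 × 7 × 11
LCM(504, 588, 462) = 2^3 × 3^2 × 7^2 × 11 = 38808.
Smallest N > 204 is LCM + 204 = 38808 + 204 = 39012.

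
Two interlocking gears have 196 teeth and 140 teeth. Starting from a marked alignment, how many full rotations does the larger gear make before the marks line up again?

5 rotations

They are all back at their starting positions together after one LCM of the periods.
196 = 2^2 × 7^2
140 = 2^2 × 5 × 7
LCM(196, 140) = 2^2 × 5 × 7^2 = 980.
Rotations for period 196: 980 / 196 = 5.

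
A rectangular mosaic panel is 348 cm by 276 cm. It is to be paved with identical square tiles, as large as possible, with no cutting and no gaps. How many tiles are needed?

Tile side = gcd(348, 276).
348 = 2^2 × 3 × 29
276 = 2^2 × 3 × 23
gcd(348, 276) = 2^2 × 3 = 12.
Tiles: (348/12) × (276/12) = 29 × 23 = 667.

667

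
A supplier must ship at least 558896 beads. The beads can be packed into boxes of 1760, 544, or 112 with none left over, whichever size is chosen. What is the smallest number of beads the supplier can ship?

The number of beads must be a common multiple of 1760, 544, and 112, so a multiple of their LCM.
1760 = 2^5 × 5 × 11
544 = 2^5 × 17
112 = 2^4 × 7
LCM(1760, 544, 112) = 2^5 × 5 × 7 × 11 × 17 = 209440.
Smallest multiple of 209440 that is ≥ 558896: ⌈558896/209440⌉ × 209440 = 3 × 209440 = 628320.

628320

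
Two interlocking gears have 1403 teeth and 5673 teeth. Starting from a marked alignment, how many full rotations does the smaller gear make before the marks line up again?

All finish a whole number of cycles simultaneously at t = LCM of the periods.
1403 = 23 × 61
5673 = 3 × 31 × 61
LCM(1403, 5673) = 3 × 23 × 31 × 61 = 130479.
Rotations for period 1403: 130479 / 1403 = 93.

93 rotations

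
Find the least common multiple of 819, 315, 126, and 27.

24570

819 = 3^2 × 7 × 13
315 = 3^2 × 5 × 7
126 = 2 × 3^2 × 7
27 = 3^3
LCM(819, 315, 126, 27) = 2 × 3^3 × 5 × 7 × 13 = 24570.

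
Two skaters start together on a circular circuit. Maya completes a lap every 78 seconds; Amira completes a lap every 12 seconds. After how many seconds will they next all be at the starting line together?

156 seconds

The first simultaneous occurrence is after LCM of the individual periods.
78 = 2 × 3 × 13
12 = 2^2 × 3
LCM(78, 12) = 2^2 × 3 × 13 = 156.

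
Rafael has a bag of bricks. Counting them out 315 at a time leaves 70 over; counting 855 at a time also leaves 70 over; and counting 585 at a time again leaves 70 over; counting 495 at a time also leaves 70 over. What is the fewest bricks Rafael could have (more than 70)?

855925

N − 70 must be a common multiple of 315, 855, 585, and 495.
315 = 3^2 × 5 × 7
855 = 3^2 × 5 × 19
585 = 3^2 × 5 × 13
495 = 3^2 × 5 × 11
LCM(315, 855, 585, 495) = 3^2 × 5 × 7 × 11 × 13 × 19 = 855855.
Smallest N > 70 is LCM + 70 = 855855 + 70 = 855925.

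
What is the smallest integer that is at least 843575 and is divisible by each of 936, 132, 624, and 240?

The integer must be a common multiple of 936, 132, 624, and 240, so a multiple of their LCM.
936 = 2^3 × 3^2 × 13
132 = 2^2 × 3 × 11
624 = 2^4 × 3 × 13
240 = 2^4 × 3 × 5
LCM(936, 132, 624, 240) = 2^4 × 3^2 × 5 × 11 × 13 = 102960.
Smallest multiple of 102960 that is ≥ 843575: ⌈843575/102960⌉ × 102960 = 9 × 102960 = 926640.

926640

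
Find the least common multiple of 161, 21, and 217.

14973

161 = 7 × 23
21 = 3 × 7
217 = 7 × 31
LCM(161, 21, 217) = 3 × 7 × 23 × 31 = 14973.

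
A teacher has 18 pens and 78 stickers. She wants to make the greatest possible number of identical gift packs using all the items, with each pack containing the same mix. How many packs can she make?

The pack count must divide each quantity, so the greatest is gcd(18, 78).
18 = 2 × 3^2
78 = 2 × 3 × 13
gcd(18, 78) = 2 × 3 = 6.

6 packs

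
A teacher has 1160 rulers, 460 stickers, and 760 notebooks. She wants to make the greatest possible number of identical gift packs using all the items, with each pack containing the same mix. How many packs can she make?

20 packs

The pack count must divide each quantity, so the greatest is gcd(1160, 460, 760).
1160 = 2^3 × 5 × 29
460 = 2^2 × 5 × 23
760 = 2^3 × 5 × 19
gcd(1160, 460, 760) = 2^2 × 5 = 20.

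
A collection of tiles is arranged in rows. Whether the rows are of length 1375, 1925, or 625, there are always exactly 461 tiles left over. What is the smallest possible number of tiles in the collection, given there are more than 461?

48586

N − 461 must be a common multiple of 1375, 1925, and 625.
1375 = 5^3 × 11
1925 = 5^2 × 7 × 11
625 = 5^4
LCM(1375, 1925, 625) = 5^4 × 7 × 11 = 48125.
Smallest N > 461 is LCM + 461 = 48125 + 461 = 48586.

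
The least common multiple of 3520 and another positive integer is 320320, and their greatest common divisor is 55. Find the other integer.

gcd × lcm = product of the two integers, so the other integer is (55 × 320320) / 3520 = 5005.

5005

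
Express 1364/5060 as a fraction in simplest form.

1364 = 2^2 × 11 × 31
5060 = 2^2 × 5 × 11 × 23
gcd(1364, 5060) = 2^2 × 11 = 44.
Divide numerator and denominator by 44: 1364/5060 = 31/115.

31/115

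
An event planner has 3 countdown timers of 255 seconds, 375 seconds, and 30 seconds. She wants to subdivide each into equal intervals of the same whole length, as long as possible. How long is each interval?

The interval must divide each timer length; the longest such is the gcd.
255 = 3 × 5 × 17
375 = 3 × 5^3
30 = 2 × 3 × 5
gcd(255, 375, 30) = 3 × 5 = 15.

15 seconds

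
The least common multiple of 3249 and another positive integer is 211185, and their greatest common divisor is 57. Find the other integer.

3705

gcd × lcm = product of the two integers, so the other integer is (57 × 211185) / 3249 = 3705.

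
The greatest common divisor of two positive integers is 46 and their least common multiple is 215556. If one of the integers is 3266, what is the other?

For two integers, gcd × lcm = product, so the other is (46 × 215556) / 3266 = 9915576 / 3266 = 3036.

3036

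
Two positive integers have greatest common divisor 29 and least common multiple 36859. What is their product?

1068911

For any two positive integers, gcd × lcm = product = 29 × 36859 = 1068911.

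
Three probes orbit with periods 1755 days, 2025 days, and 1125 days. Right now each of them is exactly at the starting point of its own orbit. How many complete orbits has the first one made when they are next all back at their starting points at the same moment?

75 orbits

The first common completion time is the LCM of the periods.
1755 = 3^3 × 5 × 13
2025 = 3^4 × 5^2
1125 = 3^2 × 5^3
LCM(1755, 2025, 1125) = 3^4 × 5^3 × 13 = 131625.
Orbits for period 1755: 131625 / 1755 = 75.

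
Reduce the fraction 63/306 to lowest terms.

7/34

63 = 3^2 × 7
306 = 2 × 3^2 × 17
gcd(63, 306) = 3^2 = 9.
Divide numerator and denominator by 9: 63/306 = 7/34.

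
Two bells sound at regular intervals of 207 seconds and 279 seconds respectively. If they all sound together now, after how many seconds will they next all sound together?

6417 seconds

The first simultaneous occurrence is after LCM of the individual periods.
207 = 3^2 × 23
279 = 3^2 × 31
LCM(207, 279) = 3^2 × 23 × 31 = 6417.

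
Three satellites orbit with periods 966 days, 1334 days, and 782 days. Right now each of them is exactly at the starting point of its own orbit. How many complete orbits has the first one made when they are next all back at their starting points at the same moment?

The first common completion time is the LCM of the periods.
966 = 2 × 3 × 7 × 23
1334 = 2 × 23 × 29
782 = 2 × 17 × 23
LCM(966, 1334, 782) = 2 × 3 × 7 × 17 × 23 × 29 = 476238.
Orbits for period 966: 476238 / 966 = 493.

493 orbits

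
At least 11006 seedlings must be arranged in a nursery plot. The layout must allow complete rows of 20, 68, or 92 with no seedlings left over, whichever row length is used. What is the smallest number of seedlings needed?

The number of seedlings must be a common multiple of 20, 68, and 92, so a multiple of their LCM.
20 = 2^2 × 5
68 = 2^2 × 17
92 = 2^2 × 23
LCM(20, 68, 92) = 2^2 × 5 × 17 × 23 = 7820.
Smallest multiple of 7820 that is ≥ 11006: ⌈11006/7820⌉ × 7820 = 2 × 7820 = 15640.

15640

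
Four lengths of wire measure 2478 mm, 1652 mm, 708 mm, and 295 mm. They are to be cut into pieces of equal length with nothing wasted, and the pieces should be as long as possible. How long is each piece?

59 mm

The greatest length dividing all of 2478, 1652, 708, and 295 is their gcd.
2478 = 2 × 3 × 7 × 59
1652 = 2^2 × 7 × 59
708 = 2^2 × 3 × 59
295 = 5 × 59
gcd(2478, 1652, 708, 295) = 59.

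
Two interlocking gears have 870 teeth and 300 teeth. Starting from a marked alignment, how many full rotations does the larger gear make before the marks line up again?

10 rotations

They are all back at their starting positions together after one LCM of the periods.
870 = 2 × 3 × 5 × 29
300 = 2^2 × 3 × 5^2
LCM(870, 300) = 2^2 × 3 × 5^2 × 29 = 8700.
Rotations for period 870: 8700 / 870 = 10.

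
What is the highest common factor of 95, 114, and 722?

19

95 = 5 × 19
114 = 2 × 3 × 19
722 = 2 × 19^2
gcd(95, 114, 722) = 19.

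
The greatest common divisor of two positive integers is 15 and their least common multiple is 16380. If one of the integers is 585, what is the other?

420

For two integers, gcd × lcm = product, so the other is (15 × 16380) / 585 = 245700 / 585 = 420.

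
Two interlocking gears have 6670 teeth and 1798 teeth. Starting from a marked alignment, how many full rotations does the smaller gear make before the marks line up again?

They are all back at their starting positions together after one LCM of the periods.
6670 = 2 × 5 × 23 × 29
1798 = 2 × 29 × 31
LCM(6670, 1798) = 2 × 5 × 23 × 29 × 31 = 206770.
Rotations for period 1798: 206770 / 1798 = 115.

115 rotations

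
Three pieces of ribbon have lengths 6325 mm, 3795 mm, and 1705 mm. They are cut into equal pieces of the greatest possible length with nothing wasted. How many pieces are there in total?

Piece length = gcd(6325, 3795, 1705).
6325 = 5^2 × 11 × 23
3795 = 3 × 5 × 11 × 23
1705 = 5 × 11 × 31
gcd(6325, 3795, 1705) = 5 × 11 = 55.
Total pieces = 6325/55 + 3795/55 + 1705/55 = 115 + 69 + 31 = 215.

215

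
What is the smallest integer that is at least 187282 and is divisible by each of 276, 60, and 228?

209760

The integer must be a common multiple of 276, 60, and 228, so a multiple of their LCM.
276 = 2^2 × 3 × 23
60 = 2^2 × 3 × 5
228 = 2^2 × 3 × 19
LCM(276, 60, 228) = 2^2 × 3 × 5 × 19 × 23 = 26220.
Smallest multiple of 26220 that is ≥ 187282: ⌈187282/26220⌉ × 26220 = 8 × 26220 = 209760.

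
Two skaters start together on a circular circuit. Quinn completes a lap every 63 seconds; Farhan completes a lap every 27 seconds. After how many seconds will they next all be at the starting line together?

They coincide at every common multiple of the periods; the first is the LCM.
63 = 3^2 × 7
27 = 3^3
LCM(63, 27) = 3^3 × 7 = 189.

189 seconds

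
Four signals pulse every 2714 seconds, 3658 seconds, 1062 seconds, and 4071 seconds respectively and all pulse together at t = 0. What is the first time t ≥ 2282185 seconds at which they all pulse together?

Joint pulses occur at multiples of LCM(2714, 3658, 1062, 4071).
2714 = 2 × 23 × 59
3658 = 2 × 31 × 59
1062 = 2 × 3^2 × 59
4071 = 3 × 23 × 59
LCM(2714, 3658, 1062, 4071) = 2 × 3^2 × 23 × 31 × 59 = 757206.
Smallest multiple of 757206 that is ≥ 2282185: ⌈2282185/757206⌉ × 757206 = 4 × 757206 = 3028824.

3028824 seconds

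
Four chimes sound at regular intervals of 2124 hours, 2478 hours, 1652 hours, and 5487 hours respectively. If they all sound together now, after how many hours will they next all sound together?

460908 hours

The first simultaneous occurrence is after LCM of the individual periods.
2124 = 2^2 × 3^2 × 59
2478 = 2 × 3 × 7 × 59
1652 = 2^2 × 7 × 59
5487 = 3 × 31 × 59
LCM(2124, 2478, 1652, 5487) = 2^2 × 3^2 × 7 × 31 × 59 = 460908.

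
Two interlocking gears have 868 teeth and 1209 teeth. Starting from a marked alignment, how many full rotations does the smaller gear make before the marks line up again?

All finish a whole number of cycles simultaneously at t = LCM of the periods.
868 = 2^2 × 7 × 31
1209 = 3 × 13 × 31
LCM(868, 1209) = 2^2 × 3 × 7 × 13 × 31 = 33852.
Rotations for period 868: 33852 / 868 = 39.

39 rotations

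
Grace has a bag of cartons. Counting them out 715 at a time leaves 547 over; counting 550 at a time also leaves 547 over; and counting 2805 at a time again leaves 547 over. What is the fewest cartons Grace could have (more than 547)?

N − 547 must be a common multiple of 715, 550, and 2805.
715 = 5 × 11 × 13
550 = 2 × 5^2 × 11
2805 = 3 × 5 × 11 × 17
LCM(715, 550, 2805) = 2 × 3 × 5^2 × 11 × 13 × 17 = 364650.
Smallest N > 547 is LCM + 547 = 364650 + 547 = 365197.

365197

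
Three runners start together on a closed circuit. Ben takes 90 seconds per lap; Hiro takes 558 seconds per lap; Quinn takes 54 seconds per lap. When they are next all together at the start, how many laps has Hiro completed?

15 laps

The first common completion time is the LCM of the periods.
90 = 2 × 3^2 × 5
558 = 2 × 3^2 × 31
54 = 2 × 3^3
LCM(90, 558, 54) = 2 × 3^3 × 5 × 31 = 8370.
Laps for period 558: 8370 / 558 = 15.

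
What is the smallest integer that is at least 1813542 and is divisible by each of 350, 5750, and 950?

2294250

The integer must be a common multiple of 350, 5750, and 950, so a multiple of their LCM.
350 = 2 × 5^2 × 7
5750 = 2 × 5^3 × 23
950 = 2 × 5^2 × 19
LCM(350, 5750, 950) = 2 × 5^3 × 7 × 19 × 23 = 764750.
Smallest multiple of 764750 that is ≥ 1813542: ⌈1813542/764750⌉ × 764750 = 3 × 764750 = 2294250.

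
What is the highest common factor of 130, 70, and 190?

10

130 = 2 × 5 × 13
70 = 2 × 5 × 7
190 = 2 × 5 × 19
gcd(130, 70, 190) = 2 × 5 = 10.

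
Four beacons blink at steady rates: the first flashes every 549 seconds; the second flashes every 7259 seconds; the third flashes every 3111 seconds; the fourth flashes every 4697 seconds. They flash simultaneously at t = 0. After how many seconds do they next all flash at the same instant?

We need the least common multiple of the intervals.
549 = 3^2 × 61
7259 = 7 × 17 × 61
3111 = 3 × 17 × 61
4697 = 7 × 11 × 61
LCM(549, 7259, 3111, 4697) = 3^2 × 7 × 11 × 17 × 61 = 718641.

718641 seconds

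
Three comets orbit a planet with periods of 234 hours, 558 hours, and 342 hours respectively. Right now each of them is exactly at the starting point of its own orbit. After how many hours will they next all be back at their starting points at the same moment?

137826 hours

They coincide at every common multiple of the periods; the first is the LCM.
234 = 2 × 3^2 × 13
558 = 2 × 3^2 × 31
342 = 2 × 3^2 × 19
LCM(234, 558, 342) = 2 × 3^2 × 13 × 19 × 31 = 137826.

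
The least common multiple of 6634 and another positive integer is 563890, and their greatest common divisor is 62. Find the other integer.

gcd × lcm = product of the two integers, so the other integer is (62 × 563890) / 6634 = 5270.

5270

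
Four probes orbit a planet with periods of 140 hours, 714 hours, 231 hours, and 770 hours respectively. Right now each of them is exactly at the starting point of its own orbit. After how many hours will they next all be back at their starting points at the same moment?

78540 hours

They coincide at every common multiple of the periods; the first is the LCM.
140 = 2^2 × 5 × 7
714 = 2 × 3 × 7 × 17
231 = 3 × 7 × 11
770 = 2 × 5 × 7 × 11
LCM(140, 714, 231, 770) = 2^2 × 3 × 5 × 7 × 11 × 17 = 78540.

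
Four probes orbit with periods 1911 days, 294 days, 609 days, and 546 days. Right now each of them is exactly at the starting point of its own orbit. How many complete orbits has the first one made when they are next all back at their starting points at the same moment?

58 orbits

The first common completion time is the LCM of the periods.
1911 = 3 × 7^2 × 13
294 = 2 × 3 × 7^2
609 = 3 × 7 × 29
546 = 2 × 3 × 7 × 13
LCM(1911, 294, 609, 546) = 2 × 3 × 7^2 × 13 × 29 = 110838.
Orbits for period 1911: 110838 / 1911 = 58.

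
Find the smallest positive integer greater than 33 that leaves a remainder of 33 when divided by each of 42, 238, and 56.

N − 33 must be a common multiple of 42, 238, and 56.
42 = 2 × 3 × 7
238 = 2 × 7 × 17
56 = 2^3 × 7
LCM(42, 238, 56) = 2^3 × 3 × 7 × 17 = 2856.
Smallest N > 33 is LCM + 33 = 2856 + 33 = 2889.

2889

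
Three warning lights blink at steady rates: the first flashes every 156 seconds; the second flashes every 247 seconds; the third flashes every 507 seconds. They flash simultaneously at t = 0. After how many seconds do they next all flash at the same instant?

38532 seconds

The first simultaneous occurrence is after LCM of the individual periods.
156 = 2^2 × 3 × 13
247 = 13 × 19
507 = 3 × 13^2
LCM(156, 247, 507) = 2^2 × 3 × 13^2 × 19 = 38532.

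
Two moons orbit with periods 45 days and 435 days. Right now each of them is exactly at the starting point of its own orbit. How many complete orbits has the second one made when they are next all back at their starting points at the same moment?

All finish a whole number of cycles simultaneously at t = LCM of the periods.
45 = 3^2 × 5
435 = 3 × 5 × 29
LCM(45, 435) = 3^2 × 5 × 29 = 1305.
Orbits for period 435: 1305 / 435 = 3.

3 orbits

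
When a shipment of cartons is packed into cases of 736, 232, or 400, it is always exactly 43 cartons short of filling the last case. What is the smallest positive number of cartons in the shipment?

Being 43 short of a full case of size k means N ≡ −43 (mod k), i.e. N + 43 is a multiple of each size.
736 = 2^5 × 23
232 = 2^3 × 29
400 = 2^4 × 5^2
LCM(736, 232, 400) = 2^5 × 5^2 × 23 × 29 = 533600.
Smallest positive N is 533600 − 43 = 533557.

533557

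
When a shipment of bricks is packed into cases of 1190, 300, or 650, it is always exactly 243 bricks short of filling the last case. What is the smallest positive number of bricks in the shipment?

Being 243 short of a full case of size k means N ≡ −243 (mod k), i.e. N + 243 is a multiple of each size.
1190 = 2 × 5 × 7 × 17
300 = 2^2 × 3 × 5^2
650 = 2 × 5^2 × 13
LCM(1190, 300, 650) = 2^2 × 3 × 5^2 × 7 × 13 × 17 = 464100.
Smallest positive N is 464100 − 243 = 463857.

463857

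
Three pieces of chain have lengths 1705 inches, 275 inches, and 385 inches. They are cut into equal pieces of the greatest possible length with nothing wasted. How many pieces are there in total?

43

Piece length = gcd(1705, 275, 385).
1705 = 5 × 11 × 31
275 = 5^2 × 11
385 = 5 × 7 × 11
gcd(1705, 275, 385) = 5 × 11 = 55.
Total pieces = 1705/55 + 275/55 + 385/55 = 31 + 5 + 7 = 43.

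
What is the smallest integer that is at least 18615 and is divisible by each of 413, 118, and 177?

19824

The integer must be a common multiple of 413, 118, and 177, so a multiple of their LCM.
413 = 7 × 59
118 = 2 × 59
177 = 3 × 59
LCM(413, 118, 177) = 2 × 3 × 7 × 59 = 2478.
Smallest multiple of 2478 that is ≥ 18615: ⌈18615/2478⌉ × 2478 = 8 × 2478 = 19824.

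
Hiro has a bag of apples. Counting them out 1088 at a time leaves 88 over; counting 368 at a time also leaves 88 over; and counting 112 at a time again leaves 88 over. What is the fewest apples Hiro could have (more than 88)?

175256

N − 88 must be a common multiple of 1088, 368, and 112.
1088 = 2^6 × 17
368 = 2^4 × 23
112 = 2^4 × 7
LCM(1088, 368, 112) = 2^6 × 7 × 17 × 23 = 175168.
Smallest N > 88 is LCM + 88 = 175168 + 88 = 175256.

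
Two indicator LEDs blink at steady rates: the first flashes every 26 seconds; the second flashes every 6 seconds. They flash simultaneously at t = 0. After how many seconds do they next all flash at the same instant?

78 seconds

We need the least common multiple of the intervals.
26 = 2 × 13
6 = 2 × 3
LCM(26, 6) = 2 × 3 × 13 = 78.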